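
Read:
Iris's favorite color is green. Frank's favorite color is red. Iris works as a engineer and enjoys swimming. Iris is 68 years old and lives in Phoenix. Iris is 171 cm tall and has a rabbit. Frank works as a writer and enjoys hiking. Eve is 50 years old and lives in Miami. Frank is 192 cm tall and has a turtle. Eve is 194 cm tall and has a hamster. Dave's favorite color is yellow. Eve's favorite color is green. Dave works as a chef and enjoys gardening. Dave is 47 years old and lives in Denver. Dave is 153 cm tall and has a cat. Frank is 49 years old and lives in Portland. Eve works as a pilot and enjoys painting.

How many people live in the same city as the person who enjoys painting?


Person with hobby painting is Eve, city Miami. Count = 1

1


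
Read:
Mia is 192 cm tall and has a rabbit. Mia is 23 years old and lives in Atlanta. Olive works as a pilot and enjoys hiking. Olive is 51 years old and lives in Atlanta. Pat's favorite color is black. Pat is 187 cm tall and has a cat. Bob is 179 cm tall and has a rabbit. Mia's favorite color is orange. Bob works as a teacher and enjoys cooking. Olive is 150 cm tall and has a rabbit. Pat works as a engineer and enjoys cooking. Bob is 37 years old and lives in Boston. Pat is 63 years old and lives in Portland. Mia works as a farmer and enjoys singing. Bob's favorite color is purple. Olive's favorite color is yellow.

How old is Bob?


Bob is 37 years old

37


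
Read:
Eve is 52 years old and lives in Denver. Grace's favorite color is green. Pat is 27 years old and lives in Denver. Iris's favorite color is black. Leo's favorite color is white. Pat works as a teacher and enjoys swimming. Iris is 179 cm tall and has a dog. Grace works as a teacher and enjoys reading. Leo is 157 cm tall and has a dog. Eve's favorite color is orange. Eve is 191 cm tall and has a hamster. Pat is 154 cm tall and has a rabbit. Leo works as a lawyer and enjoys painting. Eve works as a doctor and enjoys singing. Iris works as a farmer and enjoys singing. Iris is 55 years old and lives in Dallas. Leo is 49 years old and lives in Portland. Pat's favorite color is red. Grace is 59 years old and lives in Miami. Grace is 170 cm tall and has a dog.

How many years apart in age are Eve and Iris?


52 vs 55, diff = 3

3


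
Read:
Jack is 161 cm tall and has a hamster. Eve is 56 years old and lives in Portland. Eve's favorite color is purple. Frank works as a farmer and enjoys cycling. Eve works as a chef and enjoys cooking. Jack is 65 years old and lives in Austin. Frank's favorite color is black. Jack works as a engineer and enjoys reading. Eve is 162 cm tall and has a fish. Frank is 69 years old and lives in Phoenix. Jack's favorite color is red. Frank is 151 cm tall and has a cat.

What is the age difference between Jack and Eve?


|65 - 56| = 9

9


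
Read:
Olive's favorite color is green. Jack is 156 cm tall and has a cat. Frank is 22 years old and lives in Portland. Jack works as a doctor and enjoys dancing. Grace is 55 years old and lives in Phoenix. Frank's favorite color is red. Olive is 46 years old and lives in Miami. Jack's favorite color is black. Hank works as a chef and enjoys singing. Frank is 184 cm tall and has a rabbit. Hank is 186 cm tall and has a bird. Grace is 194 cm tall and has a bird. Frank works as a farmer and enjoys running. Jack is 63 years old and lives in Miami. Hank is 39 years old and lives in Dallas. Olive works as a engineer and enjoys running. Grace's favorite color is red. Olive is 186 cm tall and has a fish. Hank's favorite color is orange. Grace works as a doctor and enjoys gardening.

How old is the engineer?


The engineer is Olive, age 46

46


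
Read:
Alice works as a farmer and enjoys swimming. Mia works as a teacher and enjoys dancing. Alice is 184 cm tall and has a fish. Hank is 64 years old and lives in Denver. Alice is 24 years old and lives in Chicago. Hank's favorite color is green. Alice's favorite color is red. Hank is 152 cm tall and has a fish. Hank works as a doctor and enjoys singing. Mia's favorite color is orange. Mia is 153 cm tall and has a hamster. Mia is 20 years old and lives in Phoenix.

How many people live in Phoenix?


Count in Phoenix: 1

1


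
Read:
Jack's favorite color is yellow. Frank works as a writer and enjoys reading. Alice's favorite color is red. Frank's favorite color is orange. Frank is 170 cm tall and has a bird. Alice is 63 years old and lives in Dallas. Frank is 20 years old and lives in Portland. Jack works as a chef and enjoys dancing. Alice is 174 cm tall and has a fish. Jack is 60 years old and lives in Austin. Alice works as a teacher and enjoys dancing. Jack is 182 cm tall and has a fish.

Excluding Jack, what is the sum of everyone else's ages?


Sum (excluding Jack): 83

83


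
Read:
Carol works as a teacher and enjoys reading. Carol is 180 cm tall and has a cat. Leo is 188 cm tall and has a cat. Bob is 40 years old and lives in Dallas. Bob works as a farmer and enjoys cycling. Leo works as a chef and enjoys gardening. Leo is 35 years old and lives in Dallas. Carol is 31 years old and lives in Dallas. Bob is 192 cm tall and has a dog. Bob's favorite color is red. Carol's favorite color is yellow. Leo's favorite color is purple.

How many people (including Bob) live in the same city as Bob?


Bob lives in Dallas. Count = 3

3


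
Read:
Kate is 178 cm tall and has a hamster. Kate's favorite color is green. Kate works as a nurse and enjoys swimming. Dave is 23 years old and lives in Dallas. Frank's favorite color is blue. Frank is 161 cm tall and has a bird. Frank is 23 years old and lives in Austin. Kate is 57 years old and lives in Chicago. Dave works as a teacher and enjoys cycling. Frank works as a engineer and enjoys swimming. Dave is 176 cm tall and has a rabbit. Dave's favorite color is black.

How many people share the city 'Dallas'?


Count: 1

1


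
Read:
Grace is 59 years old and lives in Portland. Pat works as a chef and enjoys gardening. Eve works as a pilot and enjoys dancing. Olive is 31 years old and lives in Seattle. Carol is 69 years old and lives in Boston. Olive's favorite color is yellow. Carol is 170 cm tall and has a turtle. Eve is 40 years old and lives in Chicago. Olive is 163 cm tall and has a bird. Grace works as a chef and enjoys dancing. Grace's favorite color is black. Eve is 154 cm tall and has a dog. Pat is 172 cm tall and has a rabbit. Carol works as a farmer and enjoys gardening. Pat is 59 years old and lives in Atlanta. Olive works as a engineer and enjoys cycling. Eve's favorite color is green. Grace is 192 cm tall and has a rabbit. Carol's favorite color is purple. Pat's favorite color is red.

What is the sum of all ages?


69+59+40+31+59 = 258

258


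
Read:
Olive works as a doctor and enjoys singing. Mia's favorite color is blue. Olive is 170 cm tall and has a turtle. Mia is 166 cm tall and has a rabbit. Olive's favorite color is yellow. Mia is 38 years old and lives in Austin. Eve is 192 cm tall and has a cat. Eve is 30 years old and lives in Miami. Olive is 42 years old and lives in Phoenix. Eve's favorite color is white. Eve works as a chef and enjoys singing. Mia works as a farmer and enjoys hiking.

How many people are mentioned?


People: Olive, Mia, Eve. Count = 3

3


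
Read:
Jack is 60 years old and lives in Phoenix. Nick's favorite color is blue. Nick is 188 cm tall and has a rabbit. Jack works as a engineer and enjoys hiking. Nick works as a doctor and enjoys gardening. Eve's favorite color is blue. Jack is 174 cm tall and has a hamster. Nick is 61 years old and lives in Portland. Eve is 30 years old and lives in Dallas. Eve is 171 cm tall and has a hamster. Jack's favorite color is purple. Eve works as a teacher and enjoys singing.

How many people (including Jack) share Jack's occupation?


Jack is a engineer. Count = 1

1


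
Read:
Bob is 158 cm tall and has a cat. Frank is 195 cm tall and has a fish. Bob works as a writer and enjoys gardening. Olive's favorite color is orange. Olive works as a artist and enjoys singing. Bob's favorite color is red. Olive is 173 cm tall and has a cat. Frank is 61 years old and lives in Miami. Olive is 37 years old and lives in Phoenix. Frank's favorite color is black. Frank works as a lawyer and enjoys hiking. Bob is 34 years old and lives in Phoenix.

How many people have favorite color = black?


Count: 1

1


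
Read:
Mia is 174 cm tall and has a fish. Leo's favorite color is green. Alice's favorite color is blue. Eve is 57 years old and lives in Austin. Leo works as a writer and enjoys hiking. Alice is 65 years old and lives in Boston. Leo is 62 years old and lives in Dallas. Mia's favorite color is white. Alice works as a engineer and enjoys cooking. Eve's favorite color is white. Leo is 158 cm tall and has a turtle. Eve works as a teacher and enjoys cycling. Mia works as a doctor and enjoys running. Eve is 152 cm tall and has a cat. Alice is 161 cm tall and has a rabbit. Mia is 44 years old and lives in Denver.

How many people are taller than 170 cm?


Taller than 170: 1

1


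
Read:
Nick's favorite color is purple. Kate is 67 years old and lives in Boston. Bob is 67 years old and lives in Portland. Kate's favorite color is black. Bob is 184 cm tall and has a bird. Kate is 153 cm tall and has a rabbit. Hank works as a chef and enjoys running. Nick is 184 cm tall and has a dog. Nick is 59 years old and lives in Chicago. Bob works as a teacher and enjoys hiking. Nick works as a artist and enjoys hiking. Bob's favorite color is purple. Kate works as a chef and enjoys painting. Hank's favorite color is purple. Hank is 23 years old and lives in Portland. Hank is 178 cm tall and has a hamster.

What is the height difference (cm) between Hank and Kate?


|178 - 153| = 25

25


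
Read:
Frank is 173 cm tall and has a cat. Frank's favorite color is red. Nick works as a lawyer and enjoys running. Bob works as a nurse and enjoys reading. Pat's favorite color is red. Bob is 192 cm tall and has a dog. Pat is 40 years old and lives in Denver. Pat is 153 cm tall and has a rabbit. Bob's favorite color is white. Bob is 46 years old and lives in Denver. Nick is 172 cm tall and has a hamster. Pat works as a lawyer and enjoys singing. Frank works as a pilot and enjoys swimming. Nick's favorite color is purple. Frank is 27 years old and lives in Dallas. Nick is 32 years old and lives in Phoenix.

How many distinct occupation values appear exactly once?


Unique occupation values: 2

2


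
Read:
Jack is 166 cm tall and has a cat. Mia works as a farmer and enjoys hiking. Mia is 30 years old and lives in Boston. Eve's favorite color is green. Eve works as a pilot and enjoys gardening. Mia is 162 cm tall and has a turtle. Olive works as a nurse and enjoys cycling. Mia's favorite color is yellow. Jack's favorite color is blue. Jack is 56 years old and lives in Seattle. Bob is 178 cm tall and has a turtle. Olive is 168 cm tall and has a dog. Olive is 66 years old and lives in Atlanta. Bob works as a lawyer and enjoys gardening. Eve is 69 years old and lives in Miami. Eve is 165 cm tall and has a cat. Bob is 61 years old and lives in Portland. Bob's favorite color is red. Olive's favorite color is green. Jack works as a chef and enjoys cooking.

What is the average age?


Sum=282, n=5, avg=56.4

56.4


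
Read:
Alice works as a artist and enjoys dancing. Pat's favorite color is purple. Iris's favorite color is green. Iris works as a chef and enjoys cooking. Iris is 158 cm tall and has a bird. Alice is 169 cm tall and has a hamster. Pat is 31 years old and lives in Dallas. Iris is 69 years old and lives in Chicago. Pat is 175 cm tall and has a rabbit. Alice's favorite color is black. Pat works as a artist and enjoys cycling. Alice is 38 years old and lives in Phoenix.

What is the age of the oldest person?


Oldest: Iris at 69

69


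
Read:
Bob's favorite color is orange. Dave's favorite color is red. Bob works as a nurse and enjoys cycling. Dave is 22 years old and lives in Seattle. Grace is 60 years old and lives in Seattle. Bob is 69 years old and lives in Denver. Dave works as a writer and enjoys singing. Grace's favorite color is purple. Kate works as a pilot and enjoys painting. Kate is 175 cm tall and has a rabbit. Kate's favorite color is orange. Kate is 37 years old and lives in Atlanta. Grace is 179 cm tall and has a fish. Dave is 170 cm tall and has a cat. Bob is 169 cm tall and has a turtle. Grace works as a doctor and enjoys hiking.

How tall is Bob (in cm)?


Bob is 169 cm tall

169


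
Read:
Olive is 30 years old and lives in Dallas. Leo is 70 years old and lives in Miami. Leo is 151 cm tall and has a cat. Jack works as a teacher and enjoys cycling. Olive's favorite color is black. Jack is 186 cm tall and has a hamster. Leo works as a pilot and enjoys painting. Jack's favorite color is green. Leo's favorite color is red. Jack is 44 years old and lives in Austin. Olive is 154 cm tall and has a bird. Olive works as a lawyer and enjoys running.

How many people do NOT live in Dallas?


Not in Dallas: 2

2


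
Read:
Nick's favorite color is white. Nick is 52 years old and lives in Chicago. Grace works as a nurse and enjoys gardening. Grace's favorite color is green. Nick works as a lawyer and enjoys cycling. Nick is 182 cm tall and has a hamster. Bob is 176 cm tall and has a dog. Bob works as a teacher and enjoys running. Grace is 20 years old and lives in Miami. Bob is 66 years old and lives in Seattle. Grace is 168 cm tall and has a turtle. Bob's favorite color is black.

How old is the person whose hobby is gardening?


Person with hobby=gardening is Grace, age 20

20


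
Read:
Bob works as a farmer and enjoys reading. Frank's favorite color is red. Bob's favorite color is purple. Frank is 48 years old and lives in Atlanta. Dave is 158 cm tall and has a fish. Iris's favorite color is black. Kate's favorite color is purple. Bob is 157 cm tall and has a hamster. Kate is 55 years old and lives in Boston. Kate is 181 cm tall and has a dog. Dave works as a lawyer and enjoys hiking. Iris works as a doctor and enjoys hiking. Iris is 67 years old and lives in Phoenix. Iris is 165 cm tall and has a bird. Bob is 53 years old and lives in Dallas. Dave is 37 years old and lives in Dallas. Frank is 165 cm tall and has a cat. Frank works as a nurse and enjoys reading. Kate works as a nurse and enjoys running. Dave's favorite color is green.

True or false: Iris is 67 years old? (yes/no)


Iris is actually 67. yes

yes


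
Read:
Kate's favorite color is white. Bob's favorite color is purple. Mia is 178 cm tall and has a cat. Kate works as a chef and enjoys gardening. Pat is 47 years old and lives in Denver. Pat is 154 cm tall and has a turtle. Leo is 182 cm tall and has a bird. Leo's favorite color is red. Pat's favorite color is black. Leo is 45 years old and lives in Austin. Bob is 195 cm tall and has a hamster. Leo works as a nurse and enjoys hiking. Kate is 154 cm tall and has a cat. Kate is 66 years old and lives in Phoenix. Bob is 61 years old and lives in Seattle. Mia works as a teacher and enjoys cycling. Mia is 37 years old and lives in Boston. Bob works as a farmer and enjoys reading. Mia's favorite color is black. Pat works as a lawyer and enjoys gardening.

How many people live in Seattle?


Count in Seattle: 1

1


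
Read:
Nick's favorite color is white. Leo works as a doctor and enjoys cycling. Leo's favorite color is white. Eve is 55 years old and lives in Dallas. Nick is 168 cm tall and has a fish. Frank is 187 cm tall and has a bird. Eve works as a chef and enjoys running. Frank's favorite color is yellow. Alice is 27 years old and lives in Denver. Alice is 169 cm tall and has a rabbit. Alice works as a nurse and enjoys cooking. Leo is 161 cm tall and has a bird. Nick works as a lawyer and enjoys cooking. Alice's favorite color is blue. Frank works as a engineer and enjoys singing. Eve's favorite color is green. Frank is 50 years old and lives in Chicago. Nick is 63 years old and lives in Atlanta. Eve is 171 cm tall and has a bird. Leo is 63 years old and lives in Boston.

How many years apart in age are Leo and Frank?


63 vs 50, diff = 13

13


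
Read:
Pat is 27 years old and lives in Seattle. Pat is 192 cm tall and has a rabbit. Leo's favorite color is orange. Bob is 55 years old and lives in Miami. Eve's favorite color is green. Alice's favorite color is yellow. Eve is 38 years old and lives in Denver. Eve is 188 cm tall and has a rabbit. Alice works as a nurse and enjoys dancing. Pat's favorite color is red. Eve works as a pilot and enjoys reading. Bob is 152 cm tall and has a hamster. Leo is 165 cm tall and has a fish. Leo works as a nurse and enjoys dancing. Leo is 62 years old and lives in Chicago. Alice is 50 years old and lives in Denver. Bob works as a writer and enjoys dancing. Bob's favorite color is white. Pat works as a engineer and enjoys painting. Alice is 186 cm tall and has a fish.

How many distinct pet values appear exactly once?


Unique pet values: 1

1


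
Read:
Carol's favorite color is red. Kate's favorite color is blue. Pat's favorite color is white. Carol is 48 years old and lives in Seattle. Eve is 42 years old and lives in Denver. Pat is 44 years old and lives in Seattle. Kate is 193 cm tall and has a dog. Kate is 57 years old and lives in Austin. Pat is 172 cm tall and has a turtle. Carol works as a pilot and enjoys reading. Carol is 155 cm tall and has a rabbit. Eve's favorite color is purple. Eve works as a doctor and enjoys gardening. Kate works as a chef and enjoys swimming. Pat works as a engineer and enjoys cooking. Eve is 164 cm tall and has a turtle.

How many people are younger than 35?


Filter: 0

0


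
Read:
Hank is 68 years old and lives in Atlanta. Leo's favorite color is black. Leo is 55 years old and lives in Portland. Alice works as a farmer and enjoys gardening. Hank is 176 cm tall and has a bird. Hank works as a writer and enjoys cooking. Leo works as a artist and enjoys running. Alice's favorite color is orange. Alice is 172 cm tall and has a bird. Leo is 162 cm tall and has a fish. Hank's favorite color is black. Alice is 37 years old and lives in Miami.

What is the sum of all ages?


68+55+37 = 160

160


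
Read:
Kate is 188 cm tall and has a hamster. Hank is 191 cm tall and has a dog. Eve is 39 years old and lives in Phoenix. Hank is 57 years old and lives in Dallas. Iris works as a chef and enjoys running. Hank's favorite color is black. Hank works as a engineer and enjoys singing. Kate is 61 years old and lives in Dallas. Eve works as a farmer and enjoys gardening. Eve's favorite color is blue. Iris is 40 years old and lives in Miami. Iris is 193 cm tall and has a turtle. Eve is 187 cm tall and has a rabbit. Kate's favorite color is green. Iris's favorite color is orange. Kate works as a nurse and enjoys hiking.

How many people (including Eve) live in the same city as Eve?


Eve lives in Phoenix. Count = 1

1


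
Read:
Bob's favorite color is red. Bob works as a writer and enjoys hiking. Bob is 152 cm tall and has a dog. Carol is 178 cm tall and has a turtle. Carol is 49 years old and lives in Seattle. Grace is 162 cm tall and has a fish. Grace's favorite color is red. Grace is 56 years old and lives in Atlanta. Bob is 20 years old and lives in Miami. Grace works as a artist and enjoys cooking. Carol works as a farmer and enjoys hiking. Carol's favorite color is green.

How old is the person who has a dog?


Person with dog is Bob, age 20

20


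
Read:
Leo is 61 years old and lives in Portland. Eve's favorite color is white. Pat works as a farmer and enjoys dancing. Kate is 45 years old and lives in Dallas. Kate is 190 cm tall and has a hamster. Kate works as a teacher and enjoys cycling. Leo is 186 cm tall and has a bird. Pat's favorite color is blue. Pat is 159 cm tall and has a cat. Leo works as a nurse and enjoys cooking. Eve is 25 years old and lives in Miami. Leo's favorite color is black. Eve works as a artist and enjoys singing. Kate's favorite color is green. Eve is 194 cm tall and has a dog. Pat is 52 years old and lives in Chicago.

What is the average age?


Sum=183, n=4, avg=45.75

45.75


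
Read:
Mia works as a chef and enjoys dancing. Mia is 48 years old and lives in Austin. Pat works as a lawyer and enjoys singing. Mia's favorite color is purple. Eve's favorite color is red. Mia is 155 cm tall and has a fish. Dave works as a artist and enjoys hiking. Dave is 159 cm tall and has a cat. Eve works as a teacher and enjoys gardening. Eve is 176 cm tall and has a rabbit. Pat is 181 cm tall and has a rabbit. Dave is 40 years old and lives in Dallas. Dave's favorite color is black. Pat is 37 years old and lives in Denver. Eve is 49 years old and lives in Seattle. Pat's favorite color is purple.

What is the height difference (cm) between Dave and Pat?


|159 - 181| = 22

22


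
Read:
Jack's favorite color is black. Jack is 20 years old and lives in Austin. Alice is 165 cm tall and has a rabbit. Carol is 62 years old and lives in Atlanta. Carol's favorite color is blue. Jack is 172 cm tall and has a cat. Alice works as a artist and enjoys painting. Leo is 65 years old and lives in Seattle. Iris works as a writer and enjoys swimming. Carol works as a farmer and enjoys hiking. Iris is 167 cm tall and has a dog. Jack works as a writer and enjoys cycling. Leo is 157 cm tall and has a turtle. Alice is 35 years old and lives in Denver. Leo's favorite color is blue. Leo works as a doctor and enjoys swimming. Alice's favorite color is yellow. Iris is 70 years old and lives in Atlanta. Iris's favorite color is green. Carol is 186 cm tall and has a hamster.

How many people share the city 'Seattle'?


Count: 1

1


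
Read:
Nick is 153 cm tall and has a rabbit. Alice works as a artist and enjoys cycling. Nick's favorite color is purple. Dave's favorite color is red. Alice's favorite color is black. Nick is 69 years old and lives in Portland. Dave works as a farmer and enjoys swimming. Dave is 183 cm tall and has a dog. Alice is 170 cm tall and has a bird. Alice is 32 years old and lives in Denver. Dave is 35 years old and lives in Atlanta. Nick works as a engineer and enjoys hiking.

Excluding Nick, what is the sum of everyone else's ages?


Sum (excluding Nick): 67

67


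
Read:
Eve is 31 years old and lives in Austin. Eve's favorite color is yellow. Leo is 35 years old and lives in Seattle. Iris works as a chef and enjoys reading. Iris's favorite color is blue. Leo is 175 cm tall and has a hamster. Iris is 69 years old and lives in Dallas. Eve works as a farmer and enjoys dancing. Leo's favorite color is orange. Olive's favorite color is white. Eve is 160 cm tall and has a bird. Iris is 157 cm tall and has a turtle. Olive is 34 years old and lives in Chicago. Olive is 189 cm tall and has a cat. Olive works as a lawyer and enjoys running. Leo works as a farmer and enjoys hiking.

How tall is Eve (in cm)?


Eve is 160 cm tall

160


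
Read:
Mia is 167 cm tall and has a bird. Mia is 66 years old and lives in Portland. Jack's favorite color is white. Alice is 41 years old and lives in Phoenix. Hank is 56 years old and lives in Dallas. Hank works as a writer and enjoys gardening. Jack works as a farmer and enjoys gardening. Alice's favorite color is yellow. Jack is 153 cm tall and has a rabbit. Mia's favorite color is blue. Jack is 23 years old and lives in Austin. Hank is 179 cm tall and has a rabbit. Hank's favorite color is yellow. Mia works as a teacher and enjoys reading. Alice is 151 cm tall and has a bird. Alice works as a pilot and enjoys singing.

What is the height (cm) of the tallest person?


Tallest: Hank at 179 cm

179


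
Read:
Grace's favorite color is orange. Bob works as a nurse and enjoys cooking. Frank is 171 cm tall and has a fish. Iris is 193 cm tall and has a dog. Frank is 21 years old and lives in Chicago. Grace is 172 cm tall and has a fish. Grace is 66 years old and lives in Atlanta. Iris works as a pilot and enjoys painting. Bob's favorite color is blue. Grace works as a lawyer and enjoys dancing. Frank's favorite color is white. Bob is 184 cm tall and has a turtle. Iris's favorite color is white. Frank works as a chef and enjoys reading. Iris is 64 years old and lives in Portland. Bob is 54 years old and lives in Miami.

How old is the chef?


The chef is Frank, age 21

21


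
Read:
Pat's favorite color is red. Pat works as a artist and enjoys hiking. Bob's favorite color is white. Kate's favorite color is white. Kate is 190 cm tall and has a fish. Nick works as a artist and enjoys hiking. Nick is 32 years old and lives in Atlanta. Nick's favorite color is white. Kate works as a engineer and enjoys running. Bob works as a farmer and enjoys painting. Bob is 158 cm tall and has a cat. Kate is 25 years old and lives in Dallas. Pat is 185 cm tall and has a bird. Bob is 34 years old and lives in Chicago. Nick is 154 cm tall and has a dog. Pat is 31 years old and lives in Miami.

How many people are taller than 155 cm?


Taller than 155: 3

3


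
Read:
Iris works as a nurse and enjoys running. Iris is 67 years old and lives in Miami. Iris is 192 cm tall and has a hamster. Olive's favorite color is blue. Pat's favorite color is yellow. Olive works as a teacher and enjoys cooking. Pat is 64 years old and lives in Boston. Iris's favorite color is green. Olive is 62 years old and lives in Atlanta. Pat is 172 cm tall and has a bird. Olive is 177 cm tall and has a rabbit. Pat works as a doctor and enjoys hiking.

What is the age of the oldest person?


Oldest: Iris at 67

67


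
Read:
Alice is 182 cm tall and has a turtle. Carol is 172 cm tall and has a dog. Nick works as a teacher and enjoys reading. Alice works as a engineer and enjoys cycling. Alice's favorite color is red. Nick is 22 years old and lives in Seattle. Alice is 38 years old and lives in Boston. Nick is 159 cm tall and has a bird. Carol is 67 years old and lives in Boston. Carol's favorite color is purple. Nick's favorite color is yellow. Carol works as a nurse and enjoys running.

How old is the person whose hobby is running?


Person with hobby=running is Carol, age 67

67


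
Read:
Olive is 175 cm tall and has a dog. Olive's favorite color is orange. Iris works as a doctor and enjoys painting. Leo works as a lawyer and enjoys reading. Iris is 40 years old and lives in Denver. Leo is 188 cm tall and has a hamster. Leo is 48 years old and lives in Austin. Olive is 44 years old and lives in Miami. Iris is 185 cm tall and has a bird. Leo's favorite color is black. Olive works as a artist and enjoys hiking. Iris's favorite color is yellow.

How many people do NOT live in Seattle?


Not in Seattle: 3

3


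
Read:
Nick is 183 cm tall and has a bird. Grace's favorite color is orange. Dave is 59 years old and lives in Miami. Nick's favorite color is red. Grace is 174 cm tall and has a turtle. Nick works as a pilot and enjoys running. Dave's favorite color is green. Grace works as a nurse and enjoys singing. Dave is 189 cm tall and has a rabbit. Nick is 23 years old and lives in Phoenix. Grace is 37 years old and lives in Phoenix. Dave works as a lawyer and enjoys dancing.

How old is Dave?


Dave is 59 years old

59


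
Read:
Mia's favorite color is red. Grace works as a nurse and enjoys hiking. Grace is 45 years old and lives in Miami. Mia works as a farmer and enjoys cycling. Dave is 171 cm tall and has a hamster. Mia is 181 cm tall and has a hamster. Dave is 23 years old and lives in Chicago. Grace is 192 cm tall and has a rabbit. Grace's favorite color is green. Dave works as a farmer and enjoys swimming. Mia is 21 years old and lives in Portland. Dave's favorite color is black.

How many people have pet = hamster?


Count: 2

2


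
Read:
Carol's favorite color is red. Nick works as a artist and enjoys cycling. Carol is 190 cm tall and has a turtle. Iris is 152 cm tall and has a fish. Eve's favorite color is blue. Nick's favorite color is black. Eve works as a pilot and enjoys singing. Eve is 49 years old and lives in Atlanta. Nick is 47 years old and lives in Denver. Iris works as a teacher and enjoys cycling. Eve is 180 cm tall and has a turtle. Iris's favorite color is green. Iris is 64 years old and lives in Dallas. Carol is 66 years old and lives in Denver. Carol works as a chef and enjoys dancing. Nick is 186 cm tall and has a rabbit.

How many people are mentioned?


People: Eve, Nick, Iris, Carol. Count = 4

4


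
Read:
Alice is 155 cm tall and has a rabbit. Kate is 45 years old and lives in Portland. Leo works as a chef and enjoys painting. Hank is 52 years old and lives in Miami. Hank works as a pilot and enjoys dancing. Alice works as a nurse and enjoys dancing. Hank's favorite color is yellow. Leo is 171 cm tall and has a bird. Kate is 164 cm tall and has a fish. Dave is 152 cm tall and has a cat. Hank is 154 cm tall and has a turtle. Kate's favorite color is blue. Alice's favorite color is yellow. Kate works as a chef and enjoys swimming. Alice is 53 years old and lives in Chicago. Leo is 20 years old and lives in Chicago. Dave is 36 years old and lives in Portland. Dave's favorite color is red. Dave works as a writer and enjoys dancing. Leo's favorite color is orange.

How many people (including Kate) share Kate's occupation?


Kate is a chef. Count = 2

2


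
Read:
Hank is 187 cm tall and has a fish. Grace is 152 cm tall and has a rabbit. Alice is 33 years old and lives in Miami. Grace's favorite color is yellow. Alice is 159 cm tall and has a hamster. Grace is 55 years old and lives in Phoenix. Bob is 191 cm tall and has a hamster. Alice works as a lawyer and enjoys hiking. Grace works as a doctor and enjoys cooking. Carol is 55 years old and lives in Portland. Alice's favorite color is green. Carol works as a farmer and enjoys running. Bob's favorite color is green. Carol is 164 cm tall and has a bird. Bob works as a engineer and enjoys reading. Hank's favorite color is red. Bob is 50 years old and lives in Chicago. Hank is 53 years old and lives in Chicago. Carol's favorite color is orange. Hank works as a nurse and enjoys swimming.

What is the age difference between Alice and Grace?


|33 - 55| = 22

22


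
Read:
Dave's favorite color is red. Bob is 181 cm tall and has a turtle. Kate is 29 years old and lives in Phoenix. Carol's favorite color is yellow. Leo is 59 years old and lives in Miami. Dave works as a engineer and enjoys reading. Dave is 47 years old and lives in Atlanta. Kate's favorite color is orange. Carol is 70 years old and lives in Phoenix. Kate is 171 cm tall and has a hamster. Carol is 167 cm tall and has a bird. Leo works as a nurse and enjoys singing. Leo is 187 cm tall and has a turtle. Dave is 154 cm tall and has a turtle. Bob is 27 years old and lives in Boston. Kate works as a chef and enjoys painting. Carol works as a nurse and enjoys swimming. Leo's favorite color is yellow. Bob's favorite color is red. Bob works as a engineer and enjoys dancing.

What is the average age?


Sum=232, n=5, avg=46.4

46.4


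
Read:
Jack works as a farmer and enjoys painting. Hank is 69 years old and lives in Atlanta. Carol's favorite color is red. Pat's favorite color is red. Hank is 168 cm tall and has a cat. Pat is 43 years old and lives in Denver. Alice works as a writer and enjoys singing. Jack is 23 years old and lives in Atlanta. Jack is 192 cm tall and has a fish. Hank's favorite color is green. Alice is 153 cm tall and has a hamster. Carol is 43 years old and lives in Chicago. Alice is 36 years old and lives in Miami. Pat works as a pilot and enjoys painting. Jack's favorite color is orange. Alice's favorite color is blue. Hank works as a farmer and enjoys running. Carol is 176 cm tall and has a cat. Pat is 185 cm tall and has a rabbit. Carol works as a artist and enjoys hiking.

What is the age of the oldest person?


Oldest: Hank at 69

69


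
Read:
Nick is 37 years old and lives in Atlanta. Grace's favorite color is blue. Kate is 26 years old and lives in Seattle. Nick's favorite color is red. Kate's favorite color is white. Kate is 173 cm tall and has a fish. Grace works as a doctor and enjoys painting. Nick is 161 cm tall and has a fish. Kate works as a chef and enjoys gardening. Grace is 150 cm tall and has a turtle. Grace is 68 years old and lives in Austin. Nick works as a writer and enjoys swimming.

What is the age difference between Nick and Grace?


|37 - 68| = 31

31


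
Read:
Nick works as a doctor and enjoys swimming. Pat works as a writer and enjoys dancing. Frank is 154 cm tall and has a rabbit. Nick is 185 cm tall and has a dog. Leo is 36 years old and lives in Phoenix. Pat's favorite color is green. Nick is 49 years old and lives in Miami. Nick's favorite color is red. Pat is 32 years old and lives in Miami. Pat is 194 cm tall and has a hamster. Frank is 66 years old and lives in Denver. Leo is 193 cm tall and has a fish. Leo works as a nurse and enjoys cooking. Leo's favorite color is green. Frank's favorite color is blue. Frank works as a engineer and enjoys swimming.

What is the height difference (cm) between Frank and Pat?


|154 - 194| = 40

40


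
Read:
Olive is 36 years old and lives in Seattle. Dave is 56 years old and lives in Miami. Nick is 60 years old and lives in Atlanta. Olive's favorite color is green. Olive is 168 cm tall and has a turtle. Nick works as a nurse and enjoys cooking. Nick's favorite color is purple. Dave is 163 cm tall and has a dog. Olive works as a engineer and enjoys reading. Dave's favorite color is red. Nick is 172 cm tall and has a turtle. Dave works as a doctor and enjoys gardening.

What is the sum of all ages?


36+56+60 = 152

152


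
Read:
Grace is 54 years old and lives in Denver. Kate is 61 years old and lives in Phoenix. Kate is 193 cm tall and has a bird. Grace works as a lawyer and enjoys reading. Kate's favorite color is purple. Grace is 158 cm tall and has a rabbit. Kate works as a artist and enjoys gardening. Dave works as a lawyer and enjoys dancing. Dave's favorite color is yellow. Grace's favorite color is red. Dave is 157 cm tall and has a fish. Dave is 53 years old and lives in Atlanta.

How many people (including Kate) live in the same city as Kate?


Kate lives in Phoenix. Count = 1

1


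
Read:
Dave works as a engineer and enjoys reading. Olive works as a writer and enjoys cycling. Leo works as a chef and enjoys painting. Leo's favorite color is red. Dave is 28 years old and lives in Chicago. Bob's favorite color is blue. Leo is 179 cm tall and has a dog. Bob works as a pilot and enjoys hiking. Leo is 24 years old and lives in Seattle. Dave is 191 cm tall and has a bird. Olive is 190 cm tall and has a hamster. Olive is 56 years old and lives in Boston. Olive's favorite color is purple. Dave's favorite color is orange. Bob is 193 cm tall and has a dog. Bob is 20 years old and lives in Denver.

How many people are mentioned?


People: Leo, Bob, Dave, Olive. Count = 4

4


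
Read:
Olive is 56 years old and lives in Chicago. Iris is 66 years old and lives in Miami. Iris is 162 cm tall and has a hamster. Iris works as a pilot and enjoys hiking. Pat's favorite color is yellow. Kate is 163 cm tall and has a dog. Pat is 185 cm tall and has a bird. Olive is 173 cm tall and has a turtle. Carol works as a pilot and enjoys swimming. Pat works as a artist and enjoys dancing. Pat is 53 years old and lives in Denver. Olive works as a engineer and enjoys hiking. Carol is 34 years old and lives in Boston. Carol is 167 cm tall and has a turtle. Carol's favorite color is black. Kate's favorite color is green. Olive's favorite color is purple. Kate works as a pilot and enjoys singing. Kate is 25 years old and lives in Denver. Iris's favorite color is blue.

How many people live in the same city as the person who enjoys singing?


Person with hobby singing is Kate, city Denver. Count = 2

2


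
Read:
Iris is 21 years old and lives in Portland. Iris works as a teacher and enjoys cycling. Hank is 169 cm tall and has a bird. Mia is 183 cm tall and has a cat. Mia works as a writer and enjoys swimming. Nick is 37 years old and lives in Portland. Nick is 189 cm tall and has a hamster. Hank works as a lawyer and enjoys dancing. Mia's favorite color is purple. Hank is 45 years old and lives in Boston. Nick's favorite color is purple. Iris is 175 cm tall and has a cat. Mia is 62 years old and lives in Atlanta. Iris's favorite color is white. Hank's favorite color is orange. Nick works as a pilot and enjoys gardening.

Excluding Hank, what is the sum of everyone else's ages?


Sum (excluding Hank): 120

120


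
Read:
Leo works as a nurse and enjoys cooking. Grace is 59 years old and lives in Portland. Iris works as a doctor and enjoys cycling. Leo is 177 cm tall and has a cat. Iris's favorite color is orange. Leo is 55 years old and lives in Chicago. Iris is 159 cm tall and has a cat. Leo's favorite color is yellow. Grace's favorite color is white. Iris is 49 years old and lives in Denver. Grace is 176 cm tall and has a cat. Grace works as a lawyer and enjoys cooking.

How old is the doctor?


The doctor is Iris, age 49

49


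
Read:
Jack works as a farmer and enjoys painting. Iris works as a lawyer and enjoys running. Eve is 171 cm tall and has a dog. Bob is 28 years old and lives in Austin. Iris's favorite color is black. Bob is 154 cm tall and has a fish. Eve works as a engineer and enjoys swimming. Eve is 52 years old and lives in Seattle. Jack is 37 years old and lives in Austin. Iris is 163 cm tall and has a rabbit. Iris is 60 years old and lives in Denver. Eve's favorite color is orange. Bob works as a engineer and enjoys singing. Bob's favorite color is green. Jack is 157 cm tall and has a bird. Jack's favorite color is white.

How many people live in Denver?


Count in Denver: 1

1


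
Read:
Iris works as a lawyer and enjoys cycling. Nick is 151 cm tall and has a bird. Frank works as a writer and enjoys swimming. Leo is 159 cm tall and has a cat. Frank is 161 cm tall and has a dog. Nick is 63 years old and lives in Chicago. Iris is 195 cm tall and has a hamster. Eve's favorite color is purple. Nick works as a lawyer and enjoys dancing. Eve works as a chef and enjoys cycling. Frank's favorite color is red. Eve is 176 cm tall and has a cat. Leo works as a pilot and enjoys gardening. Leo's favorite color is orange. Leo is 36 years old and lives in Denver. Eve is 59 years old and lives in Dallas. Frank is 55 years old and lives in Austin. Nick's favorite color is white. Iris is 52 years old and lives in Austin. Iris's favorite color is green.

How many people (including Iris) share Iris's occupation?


Iris is a lawyer. Count = 2

2


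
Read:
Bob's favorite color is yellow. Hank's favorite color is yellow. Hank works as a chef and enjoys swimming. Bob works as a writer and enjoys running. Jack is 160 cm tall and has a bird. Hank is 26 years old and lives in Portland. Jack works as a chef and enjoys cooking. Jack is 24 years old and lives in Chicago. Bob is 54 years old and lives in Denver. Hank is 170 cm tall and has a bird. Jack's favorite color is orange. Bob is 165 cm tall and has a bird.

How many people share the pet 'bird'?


Count: 3

3


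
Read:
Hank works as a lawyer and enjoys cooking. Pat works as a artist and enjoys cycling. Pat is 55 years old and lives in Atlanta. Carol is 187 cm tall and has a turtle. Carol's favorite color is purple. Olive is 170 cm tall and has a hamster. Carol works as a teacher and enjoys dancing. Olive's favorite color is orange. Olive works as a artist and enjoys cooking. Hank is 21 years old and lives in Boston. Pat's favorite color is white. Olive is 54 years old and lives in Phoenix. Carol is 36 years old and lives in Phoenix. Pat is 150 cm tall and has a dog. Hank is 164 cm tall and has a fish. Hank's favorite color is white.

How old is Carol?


Carol is 36 years old

36


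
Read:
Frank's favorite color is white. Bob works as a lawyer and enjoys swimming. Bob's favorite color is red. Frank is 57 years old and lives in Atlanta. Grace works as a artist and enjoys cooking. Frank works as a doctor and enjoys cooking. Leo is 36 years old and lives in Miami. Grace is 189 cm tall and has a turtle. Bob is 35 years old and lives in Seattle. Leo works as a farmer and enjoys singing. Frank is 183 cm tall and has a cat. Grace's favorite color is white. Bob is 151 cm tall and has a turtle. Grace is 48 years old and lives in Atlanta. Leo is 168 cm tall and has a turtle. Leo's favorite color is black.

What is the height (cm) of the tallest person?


Tallest: Grace at 189 cm

189
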